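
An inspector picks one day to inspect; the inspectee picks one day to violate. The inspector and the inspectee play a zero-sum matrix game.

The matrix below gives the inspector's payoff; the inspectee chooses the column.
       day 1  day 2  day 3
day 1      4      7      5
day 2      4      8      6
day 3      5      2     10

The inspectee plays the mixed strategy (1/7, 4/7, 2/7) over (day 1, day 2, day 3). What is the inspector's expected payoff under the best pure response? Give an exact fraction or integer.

48/7

day 1: (4)·(1/7) + (7)·(4/7) + (5)·(2/7) = 6.
day 2: (4)·(1/7) + (8)·(4/7) + (6)·(2/7) = 48/7.
day 3: (5)·(1/7) + (2)·(4/7) + (10)·(2/7) = 33/7.
The best pure response is day 2 with expected payoff 48/7.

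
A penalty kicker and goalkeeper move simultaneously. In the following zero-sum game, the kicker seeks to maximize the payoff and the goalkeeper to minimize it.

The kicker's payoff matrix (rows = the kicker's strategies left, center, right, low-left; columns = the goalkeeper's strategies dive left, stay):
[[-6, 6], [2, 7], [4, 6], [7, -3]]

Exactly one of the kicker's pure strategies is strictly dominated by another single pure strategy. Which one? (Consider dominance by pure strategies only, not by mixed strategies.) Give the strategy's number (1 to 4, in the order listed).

1

Compare left with center: 2 > -6, 7 > 6.
So center strictly dominates left for the kicker; left is strictly dominated.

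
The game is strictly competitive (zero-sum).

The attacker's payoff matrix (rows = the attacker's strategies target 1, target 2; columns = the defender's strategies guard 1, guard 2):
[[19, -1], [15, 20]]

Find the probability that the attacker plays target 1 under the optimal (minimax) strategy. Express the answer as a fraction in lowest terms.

Row minima are -1 and 15, so the attacker's maximin is 15; column maxima are 19 and 20, so the defender's minimax is 19. These differ, so the equilibrium is in mixed strategies.
Let the attacker play target 1 with probability p. The defender is indifferent when 19p + 15(1−p) = −p + 20(1−p), giving p = 1/5.

1/5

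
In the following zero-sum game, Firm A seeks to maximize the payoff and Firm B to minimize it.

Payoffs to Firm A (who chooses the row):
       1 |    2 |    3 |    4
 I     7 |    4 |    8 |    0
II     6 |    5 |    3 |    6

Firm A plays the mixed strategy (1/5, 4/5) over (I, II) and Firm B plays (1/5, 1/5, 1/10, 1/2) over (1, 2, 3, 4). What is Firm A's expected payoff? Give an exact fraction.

Against (1/5, 1/5, 1/10, 1/2), each row's expected payoff is I: 3; II: 11/2.
Taking the (1/5, 4/5)-weighted average: (1/5)·(3) + (4/5)·(11/2) = 5.

5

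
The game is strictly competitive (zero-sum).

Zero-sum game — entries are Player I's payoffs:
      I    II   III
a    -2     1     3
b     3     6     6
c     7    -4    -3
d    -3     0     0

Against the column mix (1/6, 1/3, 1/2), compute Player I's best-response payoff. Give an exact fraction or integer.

11/2

a: (-2)·(1/6) + (1)·(1/3) + (3)·(1/2) = 3/2.
b: (3)·(1/6) + (6)·(1/3) + (6)·(1/2) = 11/2.
c: (7)·(1/6) + (-4)·(1/3) + (-3)·(1/2) = -5/3.
d: (-3)·(1/6) + (0)·(1/3) + (0)·(1/2) = -1/2.
The best pure response is b with expected payoff 11/2.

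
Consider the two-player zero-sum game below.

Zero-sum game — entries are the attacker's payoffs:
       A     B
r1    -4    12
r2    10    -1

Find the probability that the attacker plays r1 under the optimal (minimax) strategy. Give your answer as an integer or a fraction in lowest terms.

Row minima are -4 and -1, so the attacker's maximin is -1; column maxima are 10 and 12, so the defender's minimax is 10. These differ, so the equilibrium is in mixed strategies.
Let the attacker play r1 with probability p. The defender is indifferent when −4p + 10(1−p) = 12p − (1−p), giving p = 11/27.

11/27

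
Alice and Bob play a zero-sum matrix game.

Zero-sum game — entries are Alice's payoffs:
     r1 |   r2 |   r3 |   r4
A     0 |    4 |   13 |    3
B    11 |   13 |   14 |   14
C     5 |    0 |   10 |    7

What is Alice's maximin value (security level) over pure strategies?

The worst-case payoff for each row is A: 0, B: 11, C: 0.
The best of these is 11.

11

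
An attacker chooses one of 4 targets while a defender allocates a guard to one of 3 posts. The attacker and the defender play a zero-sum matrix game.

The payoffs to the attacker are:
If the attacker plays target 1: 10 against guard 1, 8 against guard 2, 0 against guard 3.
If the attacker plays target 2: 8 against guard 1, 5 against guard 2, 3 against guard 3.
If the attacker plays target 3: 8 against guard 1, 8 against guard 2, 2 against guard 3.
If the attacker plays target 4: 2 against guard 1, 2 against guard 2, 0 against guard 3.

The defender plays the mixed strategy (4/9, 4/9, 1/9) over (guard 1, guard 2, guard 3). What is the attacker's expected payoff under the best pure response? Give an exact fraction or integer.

8

target 1: (10)·(4/9) + (8)·(4/9) + (0)·(1/9) = 8.
target 2: (8)·(4/9) + (5)·(4/9) + (3)·(1/9) = 55/9.
target 3: (8)·(4/9) + (8)·(4/9) + (2)·(1/9) = 22/3.
target 4: (2)·(4/9) + (2)·(4/9) + (0)·(1/9) = 16/9.
The best pure response is target 1 with expected payoff 8.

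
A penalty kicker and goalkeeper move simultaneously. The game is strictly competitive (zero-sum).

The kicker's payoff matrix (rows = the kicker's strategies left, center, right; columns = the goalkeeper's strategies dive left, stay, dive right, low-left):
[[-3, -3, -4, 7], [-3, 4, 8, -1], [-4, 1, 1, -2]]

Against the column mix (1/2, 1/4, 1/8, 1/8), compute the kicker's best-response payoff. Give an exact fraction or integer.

3/8

left: (-3)·(1/2) + (-3)·(1/4) + (-4)·(1/8) + (7)·(1/8) = -15/8.
center: (-3)·(1/2) + (4)·(1/4) + (8)·(1/8) + (-1)·(1/8) = 3/8.
right: (-4)·(1/2) + (1)·(1/4) + (1)·(1/8) + (-2)·(1/8) = -15/8.
The best pure response is center with expected payoff 3/8.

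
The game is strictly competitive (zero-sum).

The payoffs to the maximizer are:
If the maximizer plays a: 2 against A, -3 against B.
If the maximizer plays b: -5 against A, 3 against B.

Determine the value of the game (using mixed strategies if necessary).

-9/13

Row minima are -3 and -5, so the maximizer's maximin is -3; column maxima are 2 and 3, so the minimizer's minimax is 2. These differ, so the equilibrium is in mixed strategies.
Let the maximizer play a with probability p. The minimizer is indifferent when 2p − 5(1−p) = −3p + 3(1−p), giving p = 8/13.
Let the minimizer play A with probability q. The maximizer is indifferent when 2q − 3(1−q) = −5q + 3(1−q), giving q = 6/13.
The value is 2·(6/13) + (-3)·(7/13) = -9/13.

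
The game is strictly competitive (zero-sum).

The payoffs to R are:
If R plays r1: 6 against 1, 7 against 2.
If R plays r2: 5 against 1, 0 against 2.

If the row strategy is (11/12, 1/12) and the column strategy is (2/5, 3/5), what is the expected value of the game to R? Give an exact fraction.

373/60

Against (2/5, 3/5), each row's expected payoff is r1: 33/5; r2: 2.
Taking the (11/12, 1/12)-weighted average: (11/12)·(33/5) + (1/12)·(2) = 373/60.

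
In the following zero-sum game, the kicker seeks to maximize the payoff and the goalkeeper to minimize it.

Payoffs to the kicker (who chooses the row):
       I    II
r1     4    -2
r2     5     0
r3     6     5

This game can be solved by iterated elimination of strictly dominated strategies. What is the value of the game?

Column I is strictly dominated by II for the goalkeeper (-2<4, 0<5, 5<6); eliminate I.
Row r2 is strictly dominated by row r3 (5>0); eliminate r2.
Row r1 is strictly dominated by row r3 (5>-2); eliminate r1.
Only (r3, II) remains, with payoff 5.

5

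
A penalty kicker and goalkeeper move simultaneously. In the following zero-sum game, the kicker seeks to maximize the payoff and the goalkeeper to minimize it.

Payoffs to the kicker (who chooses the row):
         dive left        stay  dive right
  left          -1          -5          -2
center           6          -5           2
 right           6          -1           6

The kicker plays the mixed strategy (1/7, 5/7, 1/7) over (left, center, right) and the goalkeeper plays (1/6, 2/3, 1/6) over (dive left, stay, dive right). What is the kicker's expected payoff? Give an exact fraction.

Against (1/6, 2/3, 1/6), each row's expected payoff is left: -23/6; center: -2; right: 4/3.
Taking the (1/7, 5/7, 1/7)-weighted average: (1/7)·(-23/6) + (5/7)·(-2) + (1/7)·(4/3) = -25/14.

-25/14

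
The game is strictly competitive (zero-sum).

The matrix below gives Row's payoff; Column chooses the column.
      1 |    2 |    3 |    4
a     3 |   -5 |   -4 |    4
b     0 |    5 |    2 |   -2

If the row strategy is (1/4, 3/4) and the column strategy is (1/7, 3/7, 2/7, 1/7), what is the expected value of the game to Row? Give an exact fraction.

5/4

Against (1/7, 3/7, 2/7, 1/7), each row's expected payoff is a: -16/7; b: 17/7.
Taking the (1/4, 3/4)-weighted average: (1/4)·(-16/7) + (3/4)·(17/7) = 5/4.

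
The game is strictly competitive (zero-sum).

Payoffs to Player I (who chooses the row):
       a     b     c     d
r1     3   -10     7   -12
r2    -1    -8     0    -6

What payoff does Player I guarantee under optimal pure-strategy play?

Row minima: -12, -8 → Player I's maximin is -8.
Column maxima: 3, -8, 7, -6 → Player II's minimax is -8.
They coincide at (r2, b), so the value is -8.

-8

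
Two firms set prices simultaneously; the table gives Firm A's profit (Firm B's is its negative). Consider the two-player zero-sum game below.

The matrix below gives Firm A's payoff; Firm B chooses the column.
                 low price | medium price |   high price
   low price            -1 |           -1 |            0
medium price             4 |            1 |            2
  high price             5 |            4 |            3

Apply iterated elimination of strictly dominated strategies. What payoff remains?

3

Row low price is strictly dominated by row medium price (4>-1, 1>-1, 2>0); eliminate low price.
Row medium price is strictly dominated by row high price (5>4, 4>1, 3>2); eliminate medium price.
Column low price is strictly dominated by medium price for Firm B (4<5); eliminate low price.
Column medium price is strictly dominated by high price for Firm B (3<4); eliminate medium price.
Only (high price, high price) remains, with payoff 3.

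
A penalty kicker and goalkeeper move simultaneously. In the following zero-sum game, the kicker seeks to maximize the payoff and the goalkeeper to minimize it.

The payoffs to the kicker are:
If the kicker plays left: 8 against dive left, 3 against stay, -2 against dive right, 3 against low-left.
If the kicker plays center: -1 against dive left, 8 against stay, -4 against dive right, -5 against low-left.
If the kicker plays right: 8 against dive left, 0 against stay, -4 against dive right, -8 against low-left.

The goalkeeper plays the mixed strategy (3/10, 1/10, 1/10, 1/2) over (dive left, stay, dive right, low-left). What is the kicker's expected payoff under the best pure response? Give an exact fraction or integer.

left: (8)·(3/10) + (3)·(1/10) + (-2)·(1/10) + (3)·(1/2) = 4.
center: (-1)·(3/10) + (8)·(1/10) + (-4)·(1/10) + (-5)·(1/2) = -12/5.
right: (8)·(3/10) + (0)·(1/10) + (-4)·(1/10) + (-8)·(1/2) = -2.
The best pure response is left with expected payoff 4.

4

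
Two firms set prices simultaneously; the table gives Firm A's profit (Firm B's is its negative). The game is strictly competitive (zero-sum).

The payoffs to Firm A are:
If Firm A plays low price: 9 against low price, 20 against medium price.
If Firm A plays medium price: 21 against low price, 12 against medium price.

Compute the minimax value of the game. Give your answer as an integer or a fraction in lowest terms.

78/5

Row minima are 9 and 12, so Firm A's maximin is 12; column maxima are 21 and 20, so Firm B's minimax is 20. These differ, so the equilibrium is in mixed strategies.
Let Firm A play low price with probability p. Firm B is indifferent when 9p + 21(1−p) = 20p + 12(1−p), giving p = 9/20.
Let Firm B play low price with probability q. Firm A is indifferent when 9q + 20(1−q) = 21q + 12(1−q), giving q = 2/5.
The value is 9·(2/5) + (20)·(3/5) = 78/5.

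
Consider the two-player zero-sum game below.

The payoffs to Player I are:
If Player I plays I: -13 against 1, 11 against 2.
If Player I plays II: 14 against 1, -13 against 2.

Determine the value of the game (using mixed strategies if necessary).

-5/17

Row minima are -13 and -13, so Player I's maximin is -13; column maxima are 14 and 11, so Player II's minimax is 11. These differ, so the equilibrium is in mixed strategies.
Let Player I play I with probability p. Player II is indifferent when −13p + 14(1−p) = 11p − 13(1−p), giving p = 9/17.
Let Player II play 1 with probability q. Player I is indifferent when −13q + 11(1−q) = 14q − 13(1−q), giving q = 8/17.
The value is -13·(8/17) + (11)·(9/17) = -5/17.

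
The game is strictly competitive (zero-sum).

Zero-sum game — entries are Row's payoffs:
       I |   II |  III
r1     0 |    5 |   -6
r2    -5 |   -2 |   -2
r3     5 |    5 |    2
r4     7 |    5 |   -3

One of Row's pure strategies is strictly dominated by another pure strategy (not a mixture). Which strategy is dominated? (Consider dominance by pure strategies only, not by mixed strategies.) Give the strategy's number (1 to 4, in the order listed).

2

Compare r2 with r3: 5 > -5, 5 > -2, 2 > -2.
So r3 strictly dominates r2 for Row; r2 is strictly dominated.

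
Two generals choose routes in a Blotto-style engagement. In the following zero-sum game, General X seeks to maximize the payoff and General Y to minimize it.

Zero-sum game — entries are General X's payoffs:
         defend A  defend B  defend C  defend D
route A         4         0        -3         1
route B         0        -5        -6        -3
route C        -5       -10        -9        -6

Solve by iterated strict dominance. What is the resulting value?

Column defend A is strictly dominated by defend B for General Y (0<4, -5<0, -10<-5); eliminate defend A.
Column defend D is strictly dominated by defend B for General Y (0<1, -5<-3, -10<-6); eliminate defend D.
Row route C is strictly dominated by row route A (0>-10, -3>-9); eliminate route C.
Column defend B is strictly dominated by defend C for General Y (-3<0, -6<-5); eliminate defend B.
Row route B is strictly dominated by row route A (-3>-6); eliminate route B.
Only (route A, defend C) remains, with payoff -3.

-3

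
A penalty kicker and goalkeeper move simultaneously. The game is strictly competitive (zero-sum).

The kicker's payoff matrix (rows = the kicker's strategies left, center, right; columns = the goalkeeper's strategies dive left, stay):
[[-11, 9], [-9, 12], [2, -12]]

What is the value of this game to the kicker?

Row left is strictly dominated by row center, so the kicker never plays it.
The remaining 2×2 game on (center, right) × (dive left, stay) has no saddle point. Let the kicker play center with probability p; indifference gives −9p + 2(1−p) = 12p − 12(1−p), so p = 2/5.
Similarly the goalkeeper's optimal q on dive left is 24/35, and the value is -9·(24/35) + (12)·(11/35) = -12/5.

-12/5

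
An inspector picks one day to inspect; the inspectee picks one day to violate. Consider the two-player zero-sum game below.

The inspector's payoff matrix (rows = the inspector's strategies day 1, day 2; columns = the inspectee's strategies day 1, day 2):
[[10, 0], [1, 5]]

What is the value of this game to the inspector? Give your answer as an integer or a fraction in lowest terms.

25/7

Row minima are 0 and 1, so the inspector's maximin is 1; column maxima are 10 and 5, so the inspectee's minimax is 5. These differ, so the equilibrium is in mixed strategies.
Let the inspector play day 1 with probability p. The inspectee is indifferent when 10p + (1−p) = 5(1−p), giving p = 2/7.
Let the inspectee play day 1 with probability q. The inspector is indifferent when 10q = q + 5(1−q), giving q = 5/14.
The value is 10·(5/14) + (0)·(9/14) = 25/7.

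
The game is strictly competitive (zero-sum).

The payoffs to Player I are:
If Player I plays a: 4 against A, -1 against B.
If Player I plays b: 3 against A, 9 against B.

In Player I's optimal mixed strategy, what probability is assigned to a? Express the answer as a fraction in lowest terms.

6/11

Row minima are -1 and 3, so Player I's maximin is 3; column maxima are 4 and 9, so Player II's minimax is 4. These differ, so the equilibrium is in mixed strategies.
Let Player I play a with probability p. Player II is indifferent when 4p + 3(1−p) = −p + 9(1−p), giving p = 6/11.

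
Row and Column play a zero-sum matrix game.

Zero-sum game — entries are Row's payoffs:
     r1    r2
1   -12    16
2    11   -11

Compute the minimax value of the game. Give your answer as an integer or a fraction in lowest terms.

22/25

Row minima are -12 and -11, so Row's maximin is -11; column maxima are 11 and 16, so Column's minimax is 11. These differ, so the equilibrium is in mixed strategies.
Let Row play 1 with probability p. Column is indifferent when −12p + 11(1−p) = 16p − 11(1−p), giving p = 11/25.
Let Column play r1 with probability q. Row is indifferent when −12q + 16(1−q) = 11q − 11(1−q), giving q = 27/50.
The value is -12·(27/50) + (16)·(23/50) = 22/25.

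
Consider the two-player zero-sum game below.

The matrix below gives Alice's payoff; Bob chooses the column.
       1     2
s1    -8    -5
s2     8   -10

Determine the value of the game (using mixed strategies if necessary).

-40/7

Row minima are -8 and -10, so Alice's maximin is -8; column maxima are 8 and -5, so Bob's minimax is -5. These differ, so the equilibrium is in mixed strategies.
Let Alice play s1 with probability p. Bob is indifferent when −8p + 8(1−p) = −5p − 10(1−p), giving p = 6/7.
Let Bob play 1 with probability q. Alice is indifferent when −8q − 5(1−q) = 8q − 10(1−q), giving q = 5/21.
The value is -8·(5/21) + (-5)·(16/21) = -40/7.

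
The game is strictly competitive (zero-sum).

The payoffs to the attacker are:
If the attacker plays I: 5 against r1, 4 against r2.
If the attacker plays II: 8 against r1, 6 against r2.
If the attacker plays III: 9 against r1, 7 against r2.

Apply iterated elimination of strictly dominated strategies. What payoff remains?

Row I is strictly dominated by row II (8>5, 6>4); eliminate I.
Row II is strictly dominated by row III (9>8, 7>6); eliminate II.
Column r1 is strictly dominated by r2 for the defender (7<9); eliminate r1.
Only (III, r2) remains, with payoff 7.

7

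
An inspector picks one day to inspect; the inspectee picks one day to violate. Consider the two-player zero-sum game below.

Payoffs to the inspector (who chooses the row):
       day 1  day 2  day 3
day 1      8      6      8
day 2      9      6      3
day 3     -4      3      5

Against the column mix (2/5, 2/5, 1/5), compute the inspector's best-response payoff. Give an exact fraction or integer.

day 1: (8)·(2/5) + (6)·(2/5) + (8)·(1/5) = 36/5.
day 2: (9)·(2/5) + (6)·(2/5) + (3)·(1/5) = 33/5.
day 3: (-4)·(2/5) + (3)·(2/5) + (5)·(1/5) = 3/5.
The best pure response is day 1 with expected payoff 36/5.

36/5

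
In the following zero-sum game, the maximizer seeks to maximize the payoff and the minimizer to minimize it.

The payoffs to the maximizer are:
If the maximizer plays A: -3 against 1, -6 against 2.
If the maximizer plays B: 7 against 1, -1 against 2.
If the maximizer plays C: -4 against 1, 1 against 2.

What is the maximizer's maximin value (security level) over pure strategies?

The worst-case payoff for each row is A: -6, B: -1, C: -4.
The best of these is -1.

-1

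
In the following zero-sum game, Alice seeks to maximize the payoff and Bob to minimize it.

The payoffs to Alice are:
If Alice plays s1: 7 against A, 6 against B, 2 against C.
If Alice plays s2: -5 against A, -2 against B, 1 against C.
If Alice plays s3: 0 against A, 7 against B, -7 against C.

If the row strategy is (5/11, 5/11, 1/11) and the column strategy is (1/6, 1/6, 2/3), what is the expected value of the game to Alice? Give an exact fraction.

23/22

Against (1/6, 1/6, 2/3), each row's expected payoff is s1: 7/2; s2: -1/2; s3: -7/2.
Taking the (5/11, 5/11, 1/11)-weighted average: (5/11)·(7/2) + (5/11)·(-1/2) + (1/11)·(-7/2) = 23/22.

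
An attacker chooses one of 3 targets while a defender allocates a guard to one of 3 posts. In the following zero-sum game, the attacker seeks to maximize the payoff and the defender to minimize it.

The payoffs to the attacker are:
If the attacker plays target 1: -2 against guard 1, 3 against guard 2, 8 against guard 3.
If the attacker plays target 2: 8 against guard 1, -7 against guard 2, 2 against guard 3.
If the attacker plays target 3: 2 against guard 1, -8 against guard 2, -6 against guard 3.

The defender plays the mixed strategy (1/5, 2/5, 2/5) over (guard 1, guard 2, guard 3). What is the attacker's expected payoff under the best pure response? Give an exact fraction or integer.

4

target 1: (-2)·(1/5) + (3)·(2/5) + (8)·(2/5) = 4.
target 2: (8)·(1/5) + (-7)·(2/5) + (2)·(2/5) = -2/5.
target 3: (2)·(1/5) + (-8)·(2/5) + (-6)·(2/5) = -26/5.
The best pure response is target 1 with expected payoff 4.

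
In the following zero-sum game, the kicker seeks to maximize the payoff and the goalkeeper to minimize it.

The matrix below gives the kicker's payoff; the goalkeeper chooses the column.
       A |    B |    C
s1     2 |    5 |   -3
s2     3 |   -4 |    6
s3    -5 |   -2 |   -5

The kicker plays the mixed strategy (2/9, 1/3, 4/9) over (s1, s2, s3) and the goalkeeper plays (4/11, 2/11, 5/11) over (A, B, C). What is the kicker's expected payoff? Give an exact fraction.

Against (4/11, 2/11, 5/11), each row's expected payoff is s1: 3/11; s2: 34/11; s3: -49/11.
Taking the (2/9, 1/3, 4/9)-weighted average: (2/9)·(3/11) + (1/3)·(34/11) + (4/9)·(-49/11) = -8/9.

-8/9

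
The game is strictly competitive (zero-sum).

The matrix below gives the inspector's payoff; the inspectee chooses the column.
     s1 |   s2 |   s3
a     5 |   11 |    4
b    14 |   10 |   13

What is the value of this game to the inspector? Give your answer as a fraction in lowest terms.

103/10

Column s1 is strictly dominated by s3 for the inspectee (it gives the inspector more in every row).
The remaining 2×2 game on (a, b) × (s2, s3) has no saddle point. Let the inspector play a with probability p; indifference gives 11p + 10(1−p) = 4p + 13(1−p), so p = 3/10.
Similarly the inspectee's optimal q on s2 is 9/10, and the value is 11·(9/10) + (4)·(1/10) = 103/10.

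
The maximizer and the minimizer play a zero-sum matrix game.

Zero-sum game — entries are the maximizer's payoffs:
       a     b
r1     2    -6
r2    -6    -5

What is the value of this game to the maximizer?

Row minima are -6 and -6, so the maximizer's maximin is -6; column maxima are 2 and -5, so the minimizer's minimax is -5. These differ, so the equilibrium is in mixed strategies.
Let the maximizer play r1 with probability p. The minimizer is indifferent when 2p − 6(1−p) = −6p − 5(1−p), giving p = 1/9.
Let the minimizer play a with probability q. The maximizer is indifferent when 2q − 6(1−q) = −6q − 5(1−q), giving q = 1/9.
The value is 2·(1/9) + (-6)·(8/9) = -46/9.

-46/9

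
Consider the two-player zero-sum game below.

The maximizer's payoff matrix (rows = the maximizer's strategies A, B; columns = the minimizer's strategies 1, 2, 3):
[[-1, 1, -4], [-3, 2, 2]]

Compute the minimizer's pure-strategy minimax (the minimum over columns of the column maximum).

The worst case (largest entry) in each column is 1: -1, 2: 2, 3: 2.
The best (smallest) of these is -1.

-1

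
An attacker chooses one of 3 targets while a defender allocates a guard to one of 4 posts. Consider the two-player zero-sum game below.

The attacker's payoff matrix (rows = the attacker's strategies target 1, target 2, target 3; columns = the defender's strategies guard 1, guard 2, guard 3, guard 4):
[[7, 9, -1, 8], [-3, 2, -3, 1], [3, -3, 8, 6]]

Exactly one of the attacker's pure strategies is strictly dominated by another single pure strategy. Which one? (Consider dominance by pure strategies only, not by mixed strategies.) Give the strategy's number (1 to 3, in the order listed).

2

Compare target 2 with target 1: 7 > -3, 9 > 2, -1 > -3, 8 > 1.
So target 1 strictly dominates target 2 for the attacker; target 2 is strictly dominated.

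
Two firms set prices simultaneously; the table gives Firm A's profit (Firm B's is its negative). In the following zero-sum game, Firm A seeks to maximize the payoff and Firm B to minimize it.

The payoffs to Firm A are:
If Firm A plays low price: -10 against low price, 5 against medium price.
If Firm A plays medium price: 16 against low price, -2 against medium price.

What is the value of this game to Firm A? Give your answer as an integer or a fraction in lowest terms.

20/11

Row minima are -10 and -2, so Firm A's maximin is -2; column maxima are 16 and 5, so Firm B's minimax is 5. These differ, so the equilibrium is in mixed strategies.
Let Firm A play low price with probability p. Firm B is indifferent when −10p + 16(1−p) = 5p − 2(1−p), giving p = 6/11.
Let Firm B play low price with probability q. Firm A is indifferent when −10q + 5(1−q) = 16q − 2(1−q), giving q = 7/33.
The value is -10·(7/33) + (5)·(26/33) = 20/11.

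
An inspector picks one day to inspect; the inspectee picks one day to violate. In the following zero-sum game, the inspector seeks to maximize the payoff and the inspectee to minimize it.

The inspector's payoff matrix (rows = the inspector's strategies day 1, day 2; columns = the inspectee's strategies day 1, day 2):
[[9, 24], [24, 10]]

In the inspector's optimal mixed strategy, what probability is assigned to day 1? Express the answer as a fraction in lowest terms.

14/29

Row minima are 9 and 10, so the inspector's maximin is 10; column maxima are 24 and 24, so the inspectee's minimax is 24. These differ, so the equilibrium is in mixed strategies.
Let the inspector play day 1 with probability p. The inspectee is indifferent when 9p + 24(1−p) = 24p + 10(1−p), giving p = 14/29.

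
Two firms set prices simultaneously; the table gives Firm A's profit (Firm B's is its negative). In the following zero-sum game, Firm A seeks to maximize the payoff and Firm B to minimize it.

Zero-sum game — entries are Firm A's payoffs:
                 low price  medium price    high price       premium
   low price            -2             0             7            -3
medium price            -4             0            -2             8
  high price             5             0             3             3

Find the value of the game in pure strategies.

Row minima: -3, -4, 0 → Firm A's maximin is 0.
Column maxima: 5, 0, 7, 8 → Firm B's minimax is 0.
They coincide at (high price, medium price), so the value is 0.

0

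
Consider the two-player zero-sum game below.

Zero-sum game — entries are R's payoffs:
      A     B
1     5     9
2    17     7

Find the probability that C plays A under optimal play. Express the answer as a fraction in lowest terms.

1/7

Row minima are 5 and 7, so R's maximin is 7; column maxima are 17 and 9, so C's minimax is 9. These differ, so the equilibrium is in mixed strategies.
Let C play A with probability q. R is indifferent when 5q + 9(1−q) = 17q + 7(1−q), giving q = 1/7.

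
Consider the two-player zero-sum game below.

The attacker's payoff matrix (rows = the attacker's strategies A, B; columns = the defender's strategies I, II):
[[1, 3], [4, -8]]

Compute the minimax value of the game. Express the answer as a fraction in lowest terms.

Row minima are 1 and -8, so the attacker's maximin is 1; column maxima are 4 and 3, so the defender's minimax is 3. These differ, so the equilibrium is in mixed strategies.
Let the attacker play A with probability p. The defender is indifferent when p + 4(1−p) = 3p − 8(1−p), giving p = 6/7.
Let the defender play I with probability q. The attacker is indifferent when q + 3(1−q) = 4q − 8(1−q), giving q = 11/14.
The value is 1·(11/14) + (3)·(3/14) = 10/7.

10/7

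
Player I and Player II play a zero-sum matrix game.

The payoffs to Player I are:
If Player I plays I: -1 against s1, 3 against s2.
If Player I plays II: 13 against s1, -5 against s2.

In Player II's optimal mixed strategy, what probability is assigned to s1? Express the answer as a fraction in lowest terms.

Row minima are -1 and -5, so Player I's maximin is -1; column maxima are 13 and 3, so Player II's minimax is 3. These differ, so the equilibrium is in mixed strategies.
Let Player II play s1 with probability q. Player I is indifferent when −q + 3(1−q) = 13q − 5(1−q), giving q = 4/11.

4/11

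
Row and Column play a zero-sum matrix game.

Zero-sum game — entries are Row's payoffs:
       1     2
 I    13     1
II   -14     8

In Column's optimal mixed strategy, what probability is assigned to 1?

Row minima are 1 and -14, so Row's maximin is 1; column maxima are 13 and 8, so Column's minimax is 8. These differ, so the equilibrium is in mixed strategies.
Let Column play 1 with probability q. Row is indifferent when 13q + (1−q) = −14q + 8(1−q), giving q = 7/34.

7/34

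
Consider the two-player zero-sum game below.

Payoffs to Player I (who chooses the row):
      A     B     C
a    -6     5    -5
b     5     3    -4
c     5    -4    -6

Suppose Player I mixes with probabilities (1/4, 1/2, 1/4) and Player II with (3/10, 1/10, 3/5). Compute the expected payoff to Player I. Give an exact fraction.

Against (3/10, 1/10, 3/5), each row's expected payoff is a: -43/10; b: -3/5; c: -5/2.
Taking the (1/4, 1/2, 1/4)-weighted average: (1/4)·(-43/10) + (1/2)·(-3/5) + (1/4)·(-5/2) = -2.

-2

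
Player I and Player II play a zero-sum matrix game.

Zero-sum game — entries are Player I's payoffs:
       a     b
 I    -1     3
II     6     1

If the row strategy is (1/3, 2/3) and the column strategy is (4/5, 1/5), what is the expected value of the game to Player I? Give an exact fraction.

49/15

Against (4/5, 1/5), each row's expected payoff is I: -1/5; II: 5.
Taking the (1/3, 2/3)-weighted average: (1/3)·(-1/5) + (2/3)·(5) = 49/15.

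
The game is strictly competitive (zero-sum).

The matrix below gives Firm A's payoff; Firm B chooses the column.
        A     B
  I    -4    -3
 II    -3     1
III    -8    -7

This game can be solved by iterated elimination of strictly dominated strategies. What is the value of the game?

-3

Row I is strictly dominated by row II (-3>-4, 1>-3); eliminate I.
Column B is strictly dominated by A for Firm B (-3<1, -8<-7); eliminate B.
Row III is strictly dominated by row II (-3>-8); eliminate III.
Only (II, A) remains, with payoff -3.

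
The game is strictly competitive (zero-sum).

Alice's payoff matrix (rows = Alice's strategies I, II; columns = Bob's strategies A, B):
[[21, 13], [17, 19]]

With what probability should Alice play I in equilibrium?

1/5

Row minima are 13 and 17, so Alice's maximin is 17; column maxima are 21 and 19, so Bob's minimax is 19. These differ, so the equilibrium is in mixed strategies.
Let Alice play I with probability p. Bob is indifferent when 21p + 17(1−p) = 13p + 19(1−p), giving p = 1/5.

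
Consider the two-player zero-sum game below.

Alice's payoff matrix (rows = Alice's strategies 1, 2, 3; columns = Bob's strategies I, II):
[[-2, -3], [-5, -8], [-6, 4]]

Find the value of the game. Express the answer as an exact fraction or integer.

Row 2 is strictly dominated by row 1, so Alice never plays it.
The remaining 2×2 game on (1, 3) × (I, II) has no saddle point. Let Alice play 1 with probability p; indifference gives −2p − 6(1−p) = −3p + 4(1−p), so p = 10/11.
Similarly Bob's optimal q on I is 7/11, and the value is -2·(7/11) + (-3)·(4/11) = -26/11.

-26/11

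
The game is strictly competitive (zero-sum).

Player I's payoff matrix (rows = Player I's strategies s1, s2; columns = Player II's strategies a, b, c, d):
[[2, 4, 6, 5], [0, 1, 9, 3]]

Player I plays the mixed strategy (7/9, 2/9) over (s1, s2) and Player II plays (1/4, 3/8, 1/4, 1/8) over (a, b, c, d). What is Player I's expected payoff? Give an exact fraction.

31/8

Against (1/4, 3/8, 1/4, 1/8), each row's expected payoff is s1: 33/8; s2: 3.
Taking the (7/9, 2/9)-weighted average: (7/9)·(33/8) + (2/9)·(3) = 31/8.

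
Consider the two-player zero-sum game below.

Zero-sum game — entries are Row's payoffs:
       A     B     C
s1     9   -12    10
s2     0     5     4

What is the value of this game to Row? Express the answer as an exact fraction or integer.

Column C is strictly dominated by A for Column (it gives Row more in every row).
The remaining 2×2 game on (s1, s2) × (A, B) has no saddle point. Let Row play s1 with probability p; indifference gives 9p = −12p + 5(1−p), so p = 5/26.
Similarly Column's optimal q on A is 17/26, and the value is 9·(17/26) + (-12)·(9/26) = 45/26.

45/26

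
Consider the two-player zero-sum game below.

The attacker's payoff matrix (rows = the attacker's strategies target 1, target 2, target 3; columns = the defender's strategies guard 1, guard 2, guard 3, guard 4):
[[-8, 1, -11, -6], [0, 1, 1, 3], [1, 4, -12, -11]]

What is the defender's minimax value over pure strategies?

1

The worst case (largest entry) in each column is guard 1: 1, guard 2: 4, guard 3: 1, guard 4: 3.
The best (smallest) of these is 1.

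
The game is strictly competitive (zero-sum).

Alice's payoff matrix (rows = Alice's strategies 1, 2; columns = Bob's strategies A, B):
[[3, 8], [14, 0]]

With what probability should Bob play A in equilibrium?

8/19

Row minima are 3 and 0, so Alice's maximin is 3; column maxima are 14 and 8, so Bob's minimax is 8. These differ, so the equilibrium is in mixed strategies.
Let Bob play A with probability q. Alice is indifferent when 3q + 8(1−q) = 14q, giving q = 8/19.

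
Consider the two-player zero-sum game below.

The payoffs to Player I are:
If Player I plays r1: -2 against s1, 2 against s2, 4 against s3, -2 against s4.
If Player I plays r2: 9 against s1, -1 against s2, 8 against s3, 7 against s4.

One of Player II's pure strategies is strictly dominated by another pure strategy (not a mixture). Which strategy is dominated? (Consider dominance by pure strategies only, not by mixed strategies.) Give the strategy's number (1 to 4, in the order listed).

Player II prefers columns that give Player I less. Compare s3 with s2: 2 < 4, -1 < 8.
So s2 strictly dominates s3 for Player II; s3 is strictly dominated.

3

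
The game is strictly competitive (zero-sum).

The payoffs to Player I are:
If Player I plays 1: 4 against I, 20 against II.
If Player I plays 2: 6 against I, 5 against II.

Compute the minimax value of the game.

100/17

Row minima are 4 and 5, so Player I's maximin is 5; column maxima are 6 and 20, so Player II's minimax is 6. These differ, so the equilibrium is in mixed strategies.
Let Player I play 1 with probability p. Player II is indifferent when 4p + 6(1−p) = 20p + 5(1−p), giving p = 1/17.
Let Player II play I with probability q. Player I is indifferent when 4q + 20(1−q) = 6q + 5(1−q), giving q = 15/17.
The value is 4·(15/17) + (20)·(2/17) = 100/17.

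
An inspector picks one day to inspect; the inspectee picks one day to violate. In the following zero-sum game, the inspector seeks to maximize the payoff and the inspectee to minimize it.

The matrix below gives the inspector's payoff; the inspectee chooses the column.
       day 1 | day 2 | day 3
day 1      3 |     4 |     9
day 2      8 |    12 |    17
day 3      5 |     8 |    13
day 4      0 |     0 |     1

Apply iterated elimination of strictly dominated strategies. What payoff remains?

Row day 3 is strictly dominated by row day 2 (8>5, 12>8, 17>13); eliminate day 3.
Row day 4 is strictly dominated by row day 1 (3>0, 4>0, 9>1); eliminate day 4.
Column day 3 is strictly dominated by day 1 for the inspectee (3<9, 8<17); eliminate day 3.
Column day 2 is strictly dominated by day 1 for the inspectee (3<4, 8<12); eliminate day 2.
Row day 1 is strictly dominated by row day 2 (8>3); eliminate day 1.
Only (day 2, day 1) remains, with payoff 8.

8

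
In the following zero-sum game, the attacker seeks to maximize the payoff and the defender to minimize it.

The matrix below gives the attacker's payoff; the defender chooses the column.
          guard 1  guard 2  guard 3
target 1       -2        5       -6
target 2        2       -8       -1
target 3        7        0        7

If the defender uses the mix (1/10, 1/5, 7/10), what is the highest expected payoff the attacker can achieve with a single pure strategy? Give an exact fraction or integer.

28/5

target 1: (-2)·(1/10) + (5)·(1/5) + (-6)·(7/10) = -17/5.
target 2: (2)·(1/10) + (-8)·(1/5) + (-1)·(7/10) = -21/10.
target 3: (7)·(1/10) + (0)·(1/5) + (7)·(7/10) = 28/5.
The best pure response is target 3 with expected payoff 28/5.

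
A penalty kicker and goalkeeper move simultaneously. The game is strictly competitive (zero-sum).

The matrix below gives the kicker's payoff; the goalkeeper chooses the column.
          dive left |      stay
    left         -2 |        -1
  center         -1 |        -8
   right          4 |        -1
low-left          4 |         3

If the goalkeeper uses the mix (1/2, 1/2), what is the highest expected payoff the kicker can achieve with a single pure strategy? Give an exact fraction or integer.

7/2

left: (-2)·(1/2) + (-1)·(1/2) = -3/2.
center: (-1)·(1/2) + (-8)·(1/2) = -9/2.
right: (4)·(1/2) + (-1)·(1/2) = 3/2.
low-left: (4)·(1/2) + (3)·(1/2) = 7/2.
The best pure response is low-left with expected payoff 7/2.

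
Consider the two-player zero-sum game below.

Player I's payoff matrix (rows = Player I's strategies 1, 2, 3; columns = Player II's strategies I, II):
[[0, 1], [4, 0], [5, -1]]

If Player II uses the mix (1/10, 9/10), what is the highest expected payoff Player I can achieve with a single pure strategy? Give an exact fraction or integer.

1: (0)·(1/10) + (1)·(9/10) = 9/10.
2: (4)·(1/10) + (0)·(9/10) = 2/5.
3: (5)·(1/10) + (-1)·(9/10) = -2/5.
The best pure response is 1 with expected payoff 9/10.

9/10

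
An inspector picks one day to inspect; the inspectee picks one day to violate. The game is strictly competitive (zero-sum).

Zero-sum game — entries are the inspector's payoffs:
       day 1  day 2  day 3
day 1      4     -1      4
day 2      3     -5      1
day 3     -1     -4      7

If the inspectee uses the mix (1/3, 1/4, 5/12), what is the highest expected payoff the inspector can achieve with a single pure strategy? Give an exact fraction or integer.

day 1: (4)·(1/3) + (-1)·(1/4) + (4)·(5/12) = 11/4.
day 2: (3)·(1/3) + (-5)·(1/4) + (1)·(5/12) = 1/6.
day 3: (-1)·(1/3) + (-4)·(1/4) + (7)·(5/12) = 19/12.
The best pure response is day 1 with expected payoff 11/4.

11/4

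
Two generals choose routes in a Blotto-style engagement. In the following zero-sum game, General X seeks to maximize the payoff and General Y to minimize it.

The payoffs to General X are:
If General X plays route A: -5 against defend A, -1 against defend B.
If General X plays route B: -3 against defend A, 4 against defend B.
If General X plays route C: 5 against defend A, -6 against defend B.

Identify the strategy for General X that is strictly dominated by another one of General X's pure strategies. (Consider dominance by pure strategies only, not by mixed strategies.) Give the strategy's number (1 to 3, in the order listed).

1

Compare route A with route B: -3 > -5, 4 > -1.
So route B strictly dominates route A for General X; route A is strictly dominated.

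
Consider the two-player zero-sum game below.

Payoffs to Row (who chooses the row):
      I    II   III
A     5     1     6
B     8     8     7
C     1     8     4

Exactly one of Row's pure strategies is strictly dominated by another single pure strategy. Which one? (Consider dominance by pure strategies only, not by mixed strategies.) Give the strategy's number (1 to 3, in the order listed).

Compare A with B: 8 > 5, 8 > 1, 7 > 6.
So B strictly dominates A for Row; A is strictly dominated.

1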